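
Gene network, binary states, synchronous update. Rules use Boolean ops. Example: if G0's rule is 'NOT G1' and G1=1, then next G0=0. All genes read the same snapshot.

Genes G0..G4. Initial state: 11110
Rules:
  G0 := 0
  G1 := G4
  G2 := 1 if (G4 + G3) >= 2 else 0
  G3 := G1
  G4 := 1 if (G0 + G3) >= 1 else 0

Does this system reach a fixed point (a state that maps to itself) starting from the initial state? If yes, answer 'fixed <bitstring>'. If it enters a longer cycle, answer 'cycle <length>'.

Answer: cycle 3

Derivation:
Step 0: 11110
Step 1: G0=0(const) G1=G4=0 G2=(0+1>=2)=0 G3=G1=1 G4=(1+1>=1)=1 -> 00011
Step 2: G0=0(const) G1=G4=1 G2=(1+1>=2)=1 G3=G1=0 G4=(0+1>=1)=1 -> 01101
Step 3: G0=0(const) G1=G4=1 G2=(1+0>=2)=0 G3=G1=1 G4=(0+0>=1)=0 -> 01010
Step 4: G0=0(const) G1=G4=0 G2=(0+1>=2)=0 G3=G1=1 G4=(0+1>=1)=1 -> 00011
Cycle of length 3 starting at step 1 -> no fixed point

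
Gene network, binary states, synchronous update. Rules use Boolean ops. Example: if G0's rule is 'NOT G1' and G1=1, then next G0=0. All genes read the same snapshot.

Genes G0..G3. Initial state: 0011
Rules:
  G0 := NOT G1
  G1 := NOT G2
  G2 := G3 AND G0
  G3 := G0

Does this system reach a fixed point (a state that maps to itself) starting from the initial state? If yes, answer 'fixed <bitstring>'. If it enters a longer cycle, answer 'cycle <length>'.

Answer: fixed 0100

Derivation:
Step 0: 0011
Step 1: G0=NOT G1=NOT 0=1 G1=NOT G2=NOT 1=0 G2=G3&G0=1&0=0 G3=G0=0 -> 1000
Step 2: G0=NOT G1=NOT 0=1 G1=NOT G2=NOT 0=1 G2=G3&G0=0&1=0 G3=G0=1 -> 1101
Step 3: G0=NOT G1=NOT 1=0 G1=NOT G2=NOT 0=1 G2=G3&G0=1&1=1 G3=G0=1 -> 0111
Step 4: G0=NOT G1=NOT 1=0 G1=NOT G2=NOT 1=0 G2=G3&G0=1&0=0 G3=G0=0 -> 0000
Step 5: G0=NOT G1=NOT 0=1 G1=NOT G2=NOT 0=1 G2=G3&G0=0&0=0 G3=G0=0 -> 1100
Step 6: G0=NOT G1=NOT 1=0 G1=NOT G2=NOT 0=1 G2=G3&G0=0&1=0 G3=G0=1 -> 0101
Step 7: G0=NOT G1=NOT 1=0 G1=NOT G2=NOT 0=1 G2=G3&G0=1&0=0 G3=G0=0 -> 0100
Step 8: G0=NOT G1=NOT 1=0 G1=NOT G2=NOT 0=1 G2=G3&G0=0&0=0 G3=G0=0 -> 0100
Fixed point reached at step 7: 0100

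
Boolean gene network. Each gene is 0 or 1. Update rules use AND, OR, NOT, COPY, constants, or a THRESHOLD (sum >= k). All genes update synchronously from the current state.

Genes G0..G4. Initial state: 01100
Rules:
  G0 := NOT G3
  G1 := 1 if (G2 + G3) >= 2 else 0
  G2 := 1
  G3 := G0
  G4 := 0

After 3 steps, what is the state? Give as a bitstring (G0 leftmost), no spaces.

Step 1: G0=NOT G3=NOT 0=1 G1=(1+0>=2)=0 G2=1(const) G3=G0=0 G4=0(const) -> 10100
Step 2: G0=NOT G3=NOT 0=1 G1=(1+0>=2)=0 G2=1(const) G3=G0=1 G4=0(const) -> 10110
Step 3: G0=NOT G3=NOT 1=0 G1=(1+1>=2)=1 G2=1(const) G3=G0=1 G4=0(const) -> 01110

01110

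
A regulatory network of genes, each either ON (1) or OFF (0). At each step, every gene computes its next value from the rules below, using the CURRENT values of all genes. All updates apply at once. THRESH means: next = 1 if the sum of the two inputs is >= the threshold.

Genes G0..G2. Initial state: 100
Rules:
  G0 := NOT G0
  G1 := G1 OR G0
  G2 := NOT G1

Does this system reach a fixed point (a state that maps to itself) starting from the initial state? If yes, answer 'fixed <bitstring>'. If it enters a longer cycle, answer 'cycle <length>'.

Step 0: 100
Step 1: G0=NOT G0=NOT 1=0 G1=G1|G0=0|1=1 G2=NOT G1=NOT 0=1 -> 011
Step 2: G0=NOT G0=NOT 0=1 G1=G1|G0=1|0=1 G2=NOT G1=NOT 1=0 -> 110
Step 3: G0=NOT G0=NOT 1=0 G1=G1|G0=1|1=1 G2=NOT G1=NOT 1=0 -> 010
Step 4: G0=NOT G0=NOT 0=1 G1=G1|G0=1|0=1 G2=NOT G1=NOT 1=0 -> 110
Cycle of length 2 starting at step 2 -> no fixed point

Answer: cycle 2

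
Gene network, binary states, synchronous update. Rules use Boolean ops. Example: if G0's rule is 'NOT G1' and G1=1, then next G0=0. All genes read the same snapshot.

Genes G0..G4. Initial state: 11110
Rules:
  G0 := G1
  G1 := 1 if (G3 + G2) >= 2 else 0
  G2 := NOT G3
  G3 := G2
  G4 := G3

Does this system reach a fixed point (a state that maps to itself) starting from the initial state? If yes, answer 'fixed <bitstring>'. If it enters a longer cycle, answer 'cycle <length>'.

Answer: cycle 4

Derivation:
Step 0: 11110
Step 1: G0=G1=1 G1=(1+1>=2)=1 G2=NOT G3=NOT 1=0 G3=G2=1 G4=G3=1 -> 11011
Step 2: G0=G1=1 G1=(1+0>=2)=0 G2=NOT G3=NOT 1=0 G3=G2=0 G4=G3=1 -> 10001
Step 3: G0=G1=0 G1=(0+0>=2)=0 G2=NOT G3=NOT 0=1 G3=G2=0 G4=G3=0 -> 00100
Step 4: G0=G1=0 G1=(0+1>=2)=0 G2=NOT G3=NOT 0=1 G3=G2=1 G4=G3=0 -> 00110
Step 5: G0=G1=0 G1=(1+1>=2)=1 G2=NOT G3=NOT 1=0 G3=G2=1 G4=G3=1 -> 01011
Step 6: G0=G1=1 G1=(1+0>=2)=0 G2=NOT G3=NOT 1=0 G3=G2=0 G4=G3=1 -> 10001
Cycle of length 4 starting at step 2 -> no fixed point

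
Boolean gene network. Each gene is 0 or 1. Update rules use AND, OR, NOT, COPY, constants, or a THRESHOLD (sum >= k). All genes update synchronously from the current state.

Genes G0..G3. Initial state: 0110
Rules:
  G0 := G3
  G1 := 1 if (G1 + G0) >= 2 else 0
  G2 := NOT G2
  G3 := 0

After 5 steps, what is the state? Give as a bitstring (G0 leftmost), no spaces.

Step 1: G0=G3=0 G1=(1+0>=2)=0 G2=NOT G2=NOT 1=0 G3=0(const) -> 0000
Step 2: G0=G3=0 G1=(0+0>=2)=0 G2=NOT G2=NOT 0=1 G3=0(const) -> 0010
Step 3: G0=G3=0 G1=(0+0>=2)=0 G2=NOT G2=NOT 1=0 G3=0(const) -> 0000
Step 4: G0=G3=0 G1=(0+0>=2)=0 G2=NOT G2=NOT 0=1 G3=0(const) -> 0010
Step 5: G0=G3=0 G1=(0+0>=2)=0 G2=NOT G2=NOT 1=0 G3=0(const) -> 0000

0000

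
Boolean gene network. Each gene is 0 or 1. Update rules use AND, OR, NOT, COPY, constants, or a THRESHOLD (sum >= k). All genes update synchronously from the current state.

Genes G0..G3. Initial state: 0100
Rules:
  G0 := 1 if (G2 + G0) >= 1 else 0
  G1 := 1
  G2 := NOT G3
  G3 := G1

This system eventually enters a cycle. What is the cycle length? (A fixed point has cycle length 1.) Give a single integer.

Step 0: 0100
Step 1: G0=(0+0>=1)=0 G1=1(const) G2=NOT G3=NOT 0=1 G3=G1=1 -> 0111
Step 2: G0=(1+0>=1)=1 G1=1(const) G2=NOT G3=NOT 1=0 G3=G1=1 -> 1101
Step 3: G0=(0+1>=1)=1 G1=1(const) G2=NOT G3=NOT 1=0 G3=G1=1 -> 1101
State from step 3 equals state from step 2 -> cycle length 1

Answer: 1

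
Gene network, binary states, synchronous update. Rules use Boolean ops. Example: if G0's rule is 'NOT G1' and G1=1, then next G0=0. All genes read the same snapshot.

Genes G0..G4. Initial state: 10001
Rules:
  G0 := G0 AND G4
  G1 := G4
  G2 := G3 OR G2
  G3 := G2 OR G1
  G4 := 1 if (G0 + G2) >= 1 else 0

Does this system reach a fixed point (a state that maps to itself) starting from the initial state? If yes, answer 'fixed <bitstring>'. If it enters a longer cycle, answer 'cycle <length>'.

Step 0: 10001
Step 1: G0=G0&G4=1&1=1 G1=G4=1 G2=G3|G2=0|0=0 G3=G2|G1=0|0=0 G4=(1+0>=1)=1 -> 11001
Step 2: G0=G0&G4=1&1=1 G1=G4=1 G2=G3|G2=0|0=0 G3=G2|G1=0|1=1 G4=(1+0>=1)=1 -> 11011
Step 3: G0=G0&G4=1&1=1 G1=G4=1 G2=G3|G2=1|0=1 G3=G2|G1=0|1=1 G4=(1+0>=1)=1 -> 11111
Step 4: G0=G0&G4=1&1=1 G1=G4=1 G2=G3|G2=1|1=1 G3=G2|G1=1|1=1 G4=(1+1>=1)=1 -> 11111
Fixed point reached at step 3: 11111

Answer: fixed 11111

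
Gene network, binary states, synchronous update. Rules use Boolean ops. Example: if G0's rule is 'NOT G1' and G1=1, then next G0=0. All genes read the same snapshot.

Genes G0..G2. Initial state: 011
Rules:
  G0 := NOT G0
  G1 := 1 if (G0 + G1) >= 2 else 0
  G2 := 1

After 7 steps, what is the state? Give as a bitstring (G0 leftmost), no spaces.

Step 1: G0=NOT G0=NOT 0=1 G1=(0+1>=2)=0 G2=1(const) -> 101
Step 2: G0=NOT G0=NOT 1=0 G1=(1+0>=2)=0 G2=1(const) -> 001
Step 3: G0=NOT G0=NOT 0=1 G1=(0+0>=2)=0 G2=1(const) -> 101
Step 4: G0=NOT G0=NOT 1=0 G1=(1+0>=2)=0 G2=1(const) -> 001
Step 5: G0=NOT G0=NOT 0=1 G1=(0+0>=2)=0 G2=1(const) -> 101
Step 6: G0=NOT G0=NOT 1=0 G1=(1+0>=2)=0 G2=1(const) -> 001
Step 7: G0=NOT G0=NOT 0=1 G1=(0+0>=2)=0 G2=1(const) -> 101

101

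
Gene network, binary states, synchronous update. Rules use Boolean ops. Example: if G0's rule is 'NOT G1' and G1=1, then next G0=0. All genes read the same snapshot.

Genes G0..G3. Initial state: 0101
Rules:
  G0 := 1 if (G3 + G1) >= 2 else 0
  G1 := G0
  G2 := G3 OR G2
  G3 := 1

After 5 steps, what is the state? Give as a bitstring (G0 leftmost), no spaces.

Step 1: G0=(1+1>=2)=1 G1=G0=0 G2=G3|G2=1|0=1 G3=1(const) -> 1011
Step 2: G0=(1+0>=2)=0 G1=G0=1 G2=G3|G2=1|1=1 G3=1(const) -> 0111
Step 3: G0=(1+1>=2)=1 G1=G0=0 G2=G3|G2=1|1=1 G3=1(const) -> 1011
Step 4: G0=(1+0>=2)=0 G1=G0=1 G2=G3|G2=1|1=1 G3=1(const) -> 0111
Step 5: G0=(1+1>=2)=1 G1=G0=0 G2=G3|G2=1|1=1 G3=1(const) -> 1011

1011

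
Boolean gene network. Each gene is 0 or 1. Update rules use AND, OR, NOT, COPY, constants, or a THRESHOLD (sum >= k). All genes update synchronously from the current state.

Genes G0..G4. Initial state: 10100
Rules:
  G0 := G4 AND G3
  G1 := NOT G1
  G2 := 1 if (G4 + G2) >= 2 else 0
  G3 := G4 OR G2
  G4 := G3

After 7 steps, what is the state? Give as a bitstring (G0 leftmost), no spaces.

Step 1: G0=G4&G3=0&0=0 G1=NOT G1=NOT 0=1 G2=(0+1>=2)=0 G3=G4|G2=0|1=1 G4=G3=0 -> 01010
Step 2: G0=G4&G3=0&1=0 G1=NOT G1=NOT 1=0 G2=(0+0>=2)=0 G3=G4|G2=0|0=0 G4=G3=1 -> 00001
Step 3: G0=G4&G3=1&0=0 G1=NOT G1=NOT 0=1 G2=(1+0>=2)=0 G3=G4|G2=1|0=1 G4=G3=0 -> 01010
Step 4: G0=G4&G3=0&1=0 G1=NOT G1=NOT 1=0 G2=(0+0>=2)=0 G3=G4|G2=0|0=0 G4=G3=1 -> 00001
Step 5: G0=G4&G3=1&0=0 G1=NOT G1=NOT 0=1 G2=(1+0>=2)=0 G3=G4|G2=1|0=1 G4=G3=0 -> 01010
Step 6: G0=G4&G3=0&1=0 G1=NOT G1=NOT 1=0 G2=(0+0>=2)=0 G3=G4|G2=0|0=0 G4=G3=1 -> 00001
Step 7: G0=G4&G3=1&0=0 G1=NOT G1=NOT 0=1 G2=(1+0>=2)=0 G3=G4|G2=1|0=1 G4=G3=0 -> 01010

01010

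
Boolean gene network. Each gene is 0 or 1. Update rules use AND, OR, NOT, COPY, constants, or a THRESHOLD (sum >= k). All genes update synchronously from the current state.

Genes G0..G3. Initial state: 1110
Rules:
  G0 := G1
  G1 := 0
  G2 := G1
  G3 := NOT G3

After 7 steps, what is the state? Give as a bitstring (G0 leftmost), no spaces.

Step 1: G0=G1=1 G1=0(const) G2=G1=1 G3=NOT G3=NOT 0=1 -> 1011
Step 2: G0=G1=0 G1=0(const) G2=G1=0 G3=NOT G3=NOT 1=0 -> 0000
Step 3: G0=G1=0 G1=0(const) G2=G1=0 G3=NOT G3=NOT 0=1 -> 0001
Step 4: G0=G1=0 G1=0(const) G2=G1=0 G3=NOT G3=NOT 1=0 -> 0000
Step 5: G0=G1=0 G1=0(const) G2=G1=0 G3=NOT G3=NOT 0=1 -> 0001
Step 6: G0=G1=0 G1=0(const) G2=G1=0 G3=NOT G3=NOT 1=0 -> 0000
Step 7: G0=G1=0 G1=0(const) G2=G1=0 G3=NOT G3=NOT 0=1 -> 0001

0001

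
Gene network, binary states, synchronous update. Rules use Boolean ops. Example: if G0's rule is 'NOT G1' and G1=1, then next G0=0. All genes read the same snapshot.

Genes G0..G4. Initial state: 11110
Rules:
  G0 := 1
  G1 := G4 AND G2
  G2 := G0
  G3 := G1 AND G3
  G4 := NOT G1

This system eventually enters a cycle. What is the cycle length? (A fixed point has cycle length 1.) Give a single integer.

Step 0: 11110
Step 1: G0=1(const) G1=G4&G2=0&1=0 G2=G0=1 G3=G1&G3=1&1=1 G4=NOT G1=NOT 1=0 -> 10110
Step 2: G0=1(const) G1=G4&G2=0&1=0 G2=G0=1 G3=G1&G3=0&1=0 G4=NOT G1=NOT 0=1 -> 10101
Step 3: G0=1(const) G1=G4&G2=1&1=1 G2=G0=1 G3=G1&G3=0&0=0 G4=NOT G1=NOT 0=1 -> 11101
Step 4: G0=1(const) G1=G4&G2=1&1=1 G2=G0=1 G3=G1&G3=1&0=0 G4=NOT G1=NOT 1=0 -> 11100
Step 5: G0=1(const) G1=G4&G2=0&1=0 G2=G0=1 G3=G1&G3=1&0=0 G4=NOT G1=NOT 1=0 -> 10100
Step 6: G0=1(const) G1=G4&G2=0&1=0 G2=G0=1 G3=G1&G3=0&0=0 G4=NOT G1=NOT 0=1 -> 10101
State from step 6 equals state from step 2 -> cycle length 4

Answer: 4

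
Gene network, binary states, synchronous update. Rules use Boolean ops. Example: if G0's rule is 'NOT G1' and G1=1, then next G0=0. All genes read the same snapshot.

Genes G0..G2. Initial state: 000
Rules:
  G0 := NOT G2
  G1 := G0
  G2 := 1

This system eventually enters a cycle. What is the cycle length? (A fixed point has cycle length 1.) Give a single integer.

Answer: 1

Derivation:
Step 0: 000
Step 1: G0=NOT G2=NOT 0=1 G1=G0=0 G2=1(const) -> 101
Step 2: G0=NOT G2=NOT 1=0 G1=G0=1 G2=1(const) -> 011
Step 3: G0=NOT G2=NOT 1=0 G1=G0=0 G2=1(const) -> 001
Step 4: G0=NOT G2=NOT 1=0 G1=G0=0 G2=1(const) -> 001
State from step 4 equals state from step 3 -> cycle length 1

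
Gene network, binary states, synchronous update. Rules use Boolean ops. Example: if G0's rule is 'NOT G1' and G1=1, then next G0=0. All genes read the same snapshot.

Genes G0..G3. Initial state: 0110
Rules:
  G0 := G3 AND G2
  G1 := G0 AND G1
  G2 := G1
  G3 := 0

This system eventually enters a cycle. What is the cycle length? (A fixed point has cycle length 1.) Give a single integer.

Answer: 1

Derivation:
Step 0: 0110
Step 1: G0=G3&G2=0&1=0 G1=G0&G1=0&1=0 G2=G1=1 G3=0(const) -> 0010
Step 2: G0=G3&G2=0&1=0 G1=G0&G1=0&0=0 G2=G1=0 G3=0(const) -> 0000
Step 3: G0=G3&G2=0&0=0 G1=G0&G1=0&0=0 G2=G1=0 G3=0(const) -> 0000
State from step 3 equals state from step 2 -> cycle length 1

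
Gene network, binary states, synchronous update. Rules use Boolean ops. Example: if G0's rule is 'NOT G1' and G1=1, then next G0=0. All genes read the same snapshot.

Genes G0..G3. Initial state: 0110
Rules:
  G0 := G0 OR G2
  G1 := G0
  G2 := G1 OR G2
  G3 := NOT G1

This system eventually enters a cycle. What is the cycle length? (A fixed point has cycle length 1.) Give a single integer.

Answer: 1

Derivation:
Step 0: 0110
Step 1: G0=G0|G2=0|1=1 G1=G0=0 G2=G1|G2=1|1=1 G3=NOT G1=NOT 1=0 -> 1010
Step 2: G0=G0|G2=1|1=1 G1=G0=1 G2=G1|G2=0|1=1 G3=NOT G1=NOT 0=1 -> 1111
Step 3: G0=G0|G2=1|1=1 G1=G0=1 G2=G1|G2=1|1=1 G3=NOT G1=NOT 1=0 -> 1110
Step 4: G0=G0|G2=1|1=1 G1=G0=1 G2=G1|G2=1|1=1 G3=NOT G1=NOT 1=0 -> 1110
State from step 4 equals state from step 3 -> cycle length 1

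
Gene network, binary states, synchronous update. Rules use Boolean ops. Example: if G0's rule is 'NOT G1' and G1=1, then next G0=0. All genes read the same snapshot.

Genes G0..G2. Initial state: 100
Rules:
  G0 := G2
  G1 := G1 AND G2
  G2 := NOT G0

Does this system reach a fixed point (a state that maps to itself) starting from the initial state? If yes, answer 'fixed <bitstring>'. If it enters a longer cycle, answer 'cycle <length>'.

Step 0: 100
Step 1: G0=G2=0 G1=G1&G2=0&0=0 G2=NOT G0=NOT 1=0 -> 000
Step 2: G0=G2=0 G1=G1&G2=0&0=0 G2=NOT G0=NOT 0=1 -> 001
Step 3: G0=G2=1 G1=G1&G2=0&1=0 G2=NOT G0=NOT 0=1 -> 101
Step 4: G0=G2=1 G1=G1&G2=0&1=0 G2=NOT G0=NOT 1=0 -> 100
Cycle of length 4 starting at step 0 -> no fixed point

Answer: cycle 4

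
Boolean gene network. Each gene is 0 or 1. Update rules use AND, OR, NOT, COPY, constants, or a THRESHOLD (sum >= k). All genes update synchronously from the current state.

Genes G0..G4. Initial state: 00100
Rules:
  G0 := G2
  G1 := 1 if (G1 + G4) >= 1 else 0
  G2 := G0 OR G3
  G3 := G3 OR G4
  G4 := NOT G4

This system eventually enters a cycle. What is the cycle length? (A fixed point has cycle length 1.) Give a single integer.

Step 0: 00100
Step 1: G0=G2=1 G1=(0+0>=1)=0 G2=G0|G3=0|0=0 G3=G3|G4=0|0=0 G4=NOT G4=NOT 0=1 -> 10001
Step 2: G0=G2=0 G1=(0+1>=1)=1 G2=G0|G3=1|0=1 G3=G3|G4=0|1=1 G4=NOT G4=NOT 1=0 -> 01110
Step 3: G0=G2=1 G1=(1+0>=1)=1 G2=G0|G3=0|1=1 G3=G3|G4=1|0=1 G4=NOT G4=NOT 0=1 -> 11111
Step 4: G0=G2=1 G1=(1+1>=1)=1 G2=G0|G3=1|1=1 G3=G3|G4=1|1=1 G4=NOT G4=NOT 1=0 -> 11110
Step 5: G0=G2=1 G1=(1+0>=1)=1 G2=G0|G3=1|1=1 G3=G3|G4=1|0=1 G4=NOT G4=NOT 0=1 -> 11111
State from step 5 equals state from step 3 -> cycle length 2

Answer: 2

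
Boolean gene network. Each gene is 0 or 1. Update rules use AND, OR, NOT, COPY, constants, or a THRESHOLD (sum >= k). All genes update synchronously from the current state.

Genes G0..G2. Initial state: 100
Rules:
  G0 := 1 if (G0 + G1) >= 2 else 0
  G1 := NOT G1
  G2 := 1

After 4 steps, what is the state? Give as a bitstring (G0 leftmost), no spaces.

Step 1: G0=(1+0>=2)=0 G1=NOT G1=NOT 0=1 G2=1(const) -> 011
Step 2: G0=(0+1>=2)=0 G1=NOT G1=NOT 1=0 G2=1(const) -> 001
Step 3: G0=(0+0>=2)=0 G1=NOT G1=NOT 0=1 G2=1(const) -> 011
Step 4: G0=(0+1>=2)=0 G1=NOT G1=NOT 1=0 G2=1(const) -> 001

001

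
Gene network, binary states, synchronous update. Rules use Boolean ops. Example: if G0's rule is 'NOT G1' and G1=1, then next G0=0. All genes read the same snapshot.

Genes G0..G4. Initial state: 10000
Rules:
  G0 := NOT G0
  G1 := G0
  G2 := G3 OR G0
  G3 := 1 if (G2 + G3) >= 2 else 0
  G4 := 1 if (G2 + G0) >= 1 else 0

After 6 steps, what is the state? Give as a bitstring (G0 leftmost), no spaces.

Step 1: G0=NOT G0=NOT 1=0 G1=G0=1 G2=G3|G0=0|1=1 G3=(0+0>=2)=0 G4=(0+1>=1)=1 -> 01101
Step 2: G0=NOT G0=NOT 0=1 G1=G0=0 G2=G3|G0=0|0=0 G3=(1+0>=2)=0 G4=(1+0>=1)=1 -> 10001
Step 3: G0=NOT G0=NOT 1=0 G1=G0=1 G2=G3|G0=0|1=1 G3=(0+0>=2)=0 G4=(0+1>=1)=1 -> 01101
Step 4: G0=NOT G0=NOT 0=1 G1=G0=0 G2=G3|G0=0|0=0 G3=(1+0>=2)=0 G4=(1+0>=1)=1 -> 10001
Step 5: G0=NOT G0=NOT 1=0 G1=G0=1 G2=G3|G0=0|1=1 G3=(0+0>=2)=0 G4=(0+1>=1)=1 -> 01101
Step 6: G0=NOT G0=NOT 0=1 G1=G0=0 G2=G3|G0=0|0=0 G3=(1+0>=2)=0 G4=(1+0>=1)=1 -> 10001

10001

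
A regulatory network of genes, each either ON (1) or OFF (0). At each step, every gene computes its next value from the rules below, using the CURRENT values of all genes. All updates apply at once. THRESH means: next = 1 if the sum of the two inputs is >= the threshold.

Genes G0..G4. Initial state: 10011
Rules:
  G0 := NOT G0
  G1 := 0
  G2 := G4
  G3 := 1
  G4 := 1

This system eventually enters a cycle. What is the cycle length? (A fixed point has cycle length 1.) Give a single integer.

Answer: 2

Derivation:
Step 0: 10011
Step 1: G0=NOT G0=NOT 1=0 G1=0(const) G2=G4=1 G3=1(const) G4=1(const) -> 00111
Step 2: G0=NOT G0=NOT 0=1 G1=0(const) G2=G4=1 G3=1(const) G4=1(const) -> 10111
Step 3: G0=NOT G0=NOT 1=0 G1=0(const) G2=G4=1 G3=1(const) G4=1(const) -> 00111
State from step 3 equals state from step 1 -> cycle length 2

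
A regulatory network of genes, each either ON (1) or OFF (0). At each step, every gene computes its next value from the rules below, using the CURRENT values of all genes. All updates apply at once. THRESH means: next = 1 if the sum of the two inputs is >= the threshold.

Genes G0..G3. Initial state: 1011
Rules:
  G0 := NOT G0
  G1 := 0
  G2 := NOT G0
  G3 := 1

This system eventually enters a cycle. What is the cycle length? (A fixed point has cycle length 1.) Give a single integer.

Step 0: 1011
Step 1: G0=NOT G0=NOT 1=0 G1=0(const) G2=NOT G0=NOT 1=0 G3=1(const) -> 0001
Step 2: G0=NOT G0=NOT 0=1 G1=0(const) G2=NOT G0=NOT 0=1 G3=1(const) -> 1011
State from step 2 equals state from step 0 -> cycle length 2

Answer: 2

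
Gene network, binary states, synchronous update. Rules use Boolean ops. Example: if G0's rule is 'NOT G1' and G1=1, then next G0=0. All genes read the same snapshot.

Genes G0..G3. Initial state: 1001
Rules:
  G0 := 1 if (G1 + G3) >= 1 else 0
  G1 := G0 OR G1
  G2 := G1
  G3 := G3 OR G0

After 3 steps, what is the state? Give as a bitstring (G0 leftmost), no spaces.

Step 1: G0=(0+1>=1)=1 G1=G0|G1=1|0=1 G2=G1=0 G3=G3|G0=1|1=1 -> 1101
Step 2: G0=(1+1>=1)=1 G1=G0|G1=1|1=1 G2=G1=1 G3=G3|G0=1|1=1 -> 1111
Step 3: G0=(1+1>=1)=1 G1=G0|G1=1|1=1 G2=G1=1 G3=G3|G0=1|1=1 -> 1111

1111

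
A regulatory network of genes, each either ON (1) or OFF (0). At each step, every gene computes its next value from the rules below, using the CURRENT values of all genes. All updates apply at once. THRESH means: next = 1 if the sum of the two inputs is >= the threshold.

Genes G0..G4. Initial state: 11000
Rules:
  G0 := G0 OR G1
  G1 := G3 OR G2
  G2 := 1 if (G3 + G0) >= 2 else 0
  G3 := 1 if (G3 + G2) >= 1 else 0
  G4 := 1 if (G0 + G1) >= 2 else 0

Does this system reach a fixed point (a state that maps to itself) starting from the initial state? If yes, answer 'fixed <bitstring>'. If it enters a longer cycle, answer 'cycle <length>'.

Step 0: 11000
Step 1: G0=G0|G1=1|1=1 G1=G3|G2=0|0=0 G2=(0+1>=2)=0 G3=(0+0>=1)=0 G4=(1+1>=2)=1 -> 10001
Step 2: G0=G0|G1=1|0=1 G1=G3|G2=0|0=0 G2=(0+1>=2)=0 G3=(0+0>=1)=0 G4=(1+0>=2)=0 -> 10000
Step 3: G0=G0|G1=1|0=1 G1=G3|G2=0|0=0 G2=(0+1>=2)=0 G3=(0+0>=1)=0 G4=(1+0>=2)=0 -> 10000
Fixed point reached at step 2: 10000

Answer: fixed 10000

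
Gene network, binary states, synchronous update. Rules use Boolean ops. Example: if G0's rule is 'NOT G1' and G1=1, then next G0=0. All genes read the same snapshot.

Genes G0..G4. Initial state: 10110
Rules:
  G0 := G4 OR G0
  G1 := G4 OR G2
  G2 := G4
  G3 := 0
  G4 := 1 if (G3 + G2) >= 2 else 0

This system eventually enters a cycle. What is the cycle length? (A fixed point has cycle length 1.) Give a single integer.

Step 0: 10110
Step 1: G0=G4|G0=0|1=1 G1=G4|G2=0|1=1 G2=G4=0 G3=0(const) G4=(1+1>=2)=1 -> 11001
Step 2: G0=G4|G0=1|1=1 G1=G4|G2=1|0=1 G2=G4=1 G3=0(const) G4=(0+0>=2)=0 -> 11100
Step 3: G0=G4|G0=0|1=1 G1=G4|G2=0|1=1 G2=G4=0 G3=0(const) G4=(0+1>=2)=0 -> 11000
Step 4: G0=G4|G0=0|1=1 G1=G4|G2=0|0=0 G2=G4=0 G3=0(const) G4=(0+0>=2)=0 -> 10000
Step 5: G0=G4|G0=0|1=1 G1=G4|G2=0|0=0 G2=G4=0 G3=0(const) G4=(0+0>=2)=0 -> 10000
State from step 5 equals state from step 4 -> cycle length 1

Answer: 1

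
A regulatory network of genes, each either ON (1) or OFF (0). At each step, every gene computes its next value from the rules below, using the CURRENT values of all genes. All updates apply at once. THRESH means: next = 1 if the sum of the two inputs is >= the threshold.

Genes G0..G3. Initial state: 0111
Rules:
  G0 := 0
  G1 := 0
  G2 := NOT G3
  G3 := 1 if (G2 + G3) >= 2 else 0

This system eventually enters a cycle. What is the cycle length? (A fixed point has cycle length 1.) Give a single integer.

Step 0: 0111
Step 1: G0=0(const) G1=0(const) G2=NOT G3=NOT 1=0 G3=(1+1>=2)=1 -> 0001
Step 2: G0=0(const) G1=0(const) G2=NOT G3=NOT 1=0 G3=(0+1>=2)=0 -> 0000
Step 3: G0=0(const) G1=0(const) G2=NOT G3=NOT 0=1 G3=(0+0>=2)=0 -> 0010
Step 4: G0=0(const) G1=0(const) G2=NOT G3=NOT 0=1 G3=(1+0>=2)=0 -> 0010
State from step 4 equals state from step 3 -> cycle length 1

Answer: 1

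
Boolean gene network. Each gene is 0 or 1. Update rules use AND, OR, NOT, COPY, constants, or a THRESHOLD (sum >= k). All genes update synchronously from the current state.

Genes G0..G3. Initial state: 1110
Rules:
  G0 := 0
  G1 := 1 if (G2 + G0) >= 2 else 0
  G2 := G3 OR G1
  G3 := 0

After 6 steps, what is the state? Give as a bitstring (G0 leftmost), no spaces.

Step 1: G0=0(const) G1=(1+1>=2)=1 G2=G3|G1=0|1=1 G3=0(const) -> 0110
Step 2: G0=0(const) G1=(1+0>=2)=0 G2=G3|G1=0|1=1 G3=0(const) -> 0010
Step 3: G0=0(const) G1=(1+0>=2)=0 G2=G3|G1=0|0=0 G3=0(const) -> 0000
Step 4: G0=0(const) G1=(0+0>=2)=0 G2=G3|G1=0|0=0 G3=0(const) -> 0000
Step 5: G0=0(const) G1=(0+0>=2)=0 G2=G3|G1=0|0=0 G3=0(const) -> 0000
Step 6: G0=0(const) G1=(0+0>=2)=0 G2=G3|G1=0|0=0 G3=0(const) -> 0000

0000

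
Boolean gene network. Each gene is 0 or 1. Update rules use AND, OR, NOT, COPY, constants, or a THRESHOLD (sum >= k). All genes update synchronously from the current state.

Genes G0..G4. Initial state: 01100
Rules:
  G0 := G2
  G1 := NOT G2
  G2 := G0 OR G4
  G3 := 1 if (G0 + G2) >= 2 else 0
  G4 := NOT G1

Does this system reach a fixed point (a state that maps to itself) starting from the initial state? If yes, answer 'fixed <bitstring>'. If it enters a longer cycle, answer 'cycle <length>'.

Step 0: 01100
Step 1: G0=G2=1 G1=NOT G2=NOT 1=0 G2=G0|G4=0|0=0 G3=(0+1>=2)=0 G4=NOT G1=NOT 1=0 -> 10000
Step 2: G0=G2=0 G1=NOT G2=NOT 0=1 G2=G0|G4=1|0=1 G3=(1+0>=2)=0 G4=NOT G1=NOT 0=1 -> 01101
Step 3: G0=G2=1 G1=NOT G2=NOT 1=0 G2=G0|G4=0|1=1 G3=(0+1>=2)=0 G4=NOT G1=NOT 1=0 -> 10100
Step 4: G0=G2=1 G1=NOT G2=NOT 1=0 G2=G0|G4=1|0=1 G3=(1+1>=2)=1 G4=NOT G1=NOT 0=1 -> 10111
Step 5: G0=G2=1 G1=NOT G2=NOT 1=0 G2=G0|G4=1|1=1 G3=(1+1>=2)=1 G4=NOT G1=NOT 0=1 -> 10111
Fixed point reached at step 4: 10111

Answer: fixed 10111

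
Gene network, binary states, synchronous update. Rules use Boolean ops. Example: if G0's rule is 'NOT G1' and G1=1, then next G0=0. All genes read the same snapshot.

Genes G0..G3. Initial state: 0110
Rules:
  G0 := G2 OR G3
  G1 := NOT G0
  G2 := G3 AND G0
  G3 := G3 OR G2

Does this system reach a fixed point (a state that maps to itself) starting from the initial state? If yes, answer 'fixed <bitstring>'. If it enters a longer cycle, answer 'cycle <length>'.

Answer: fixed 1011

Derivation:
Step 0: 0110
Step 1: G0=G2|G3=1|0=1 G1=NOT G0=NOT 0=1 G2=G3&G0=0&0=0 G3=G3|G2=0|1=1 -> 1101
Step 2: G0=G2|G3=0|1=1 G1=NOT G0=NOT 1=0 G2=G3&G0=1&1=1 G3=G3|G2=1|0=1 -> 1011
Step 3: G0=G2|G3=1|1=1 G1=NOT G0=NOT 1=0 G2=G3&G0=1&1=1 G3=G3|G2=1|1=1 -> 1011
Fixed point reached at step 2: 1011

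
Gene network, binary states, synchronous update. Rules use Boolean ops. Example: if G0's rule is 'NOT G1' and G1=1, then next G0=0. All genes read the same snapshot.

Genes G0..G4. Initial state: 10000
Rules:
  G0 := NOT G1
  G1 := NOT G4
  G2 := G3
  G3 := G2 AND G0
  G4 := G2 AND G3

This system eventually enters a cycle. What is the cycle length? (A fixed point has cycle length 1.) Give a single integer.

Step 0: 10000
Step 1: G0=NOT G1=NOT 0=1 G1=NOT G4=NOT 0=1 G2=G3=0 G3=G2&G0=0&1=0 G4=G2&G3=0&0=0 -> 11000
Step 2: G0=NOT G1=NOT 1=0 G1=NOT G4=NOT 0=1 G2=G3=0 G3=G2&G0=0&1=0 G4=G2&G3=0&0=0 -> 01000
Step 3: G0=NOT G1=NOT 1=0 G1=NOT G4=NOT 0=1 G2=G3=0 G3=G2&G0=0&0=0 G4=G2&G3=0&0=0 -> 01000
State from step 3 equals state from step 2 -> cycle length 1

Answer: 1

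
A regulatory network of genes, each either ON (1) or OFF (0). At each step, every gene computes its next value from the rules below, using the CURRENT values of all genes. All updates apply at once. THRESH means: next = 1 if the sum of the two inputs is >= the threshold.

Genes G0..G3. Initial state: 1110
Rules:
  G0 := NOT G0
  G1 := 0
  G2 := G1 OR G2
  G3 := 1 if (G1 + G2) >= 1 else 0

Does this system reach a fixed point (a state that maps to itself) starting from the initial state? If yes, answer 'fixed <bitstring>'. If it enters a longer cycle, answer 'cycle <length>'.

Answer: cycle 2

Derivation:
Step 0: 1110
Step 1: G0=NOT G0=NOT 1=0 G1=0(const) G2=G1|G2=1|1=1 G3=(1+1>=1)=1 -> 0011
Step 2: G0=NOT G0=NOT 0=1 G1=0(const) G2=G1|G2=0|1=1 G3=(0+1>=1)=1 -> 1011
Step 3: G0=NOT G0=NOT 1=0 G1=0(const) G2=G1|G2=0|1=1 G3=(0+1>=1)=1 -> 0011
Cycle of length 2 starting at step 1 -> no fixed point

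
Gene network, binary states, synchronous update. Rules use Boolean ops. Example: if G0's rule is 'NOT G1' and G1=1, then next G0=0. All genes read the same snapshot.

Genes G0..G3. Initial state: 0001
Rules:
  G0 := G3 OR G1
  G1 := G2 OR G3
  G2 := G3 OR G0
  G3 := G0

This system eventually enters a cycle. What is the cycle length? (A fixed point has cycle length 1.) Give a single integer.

Step 0: 0001
Step 1: G0=G3|G1=1|0=1 G1=G2|G3=0|1=1 G2=G3|G0=1|0=1 G3=G0=0 -> 1110
Step 2: G0=G3|G1=0|1=1 G1=G2|G3=1|0=1 G2=G3|G0=0|1=1 G3=G0=1 -> 1111
Step 3: G0=G3|G1=1|1=1 G1=G2|G3=1|1=1 G2=G3|G0=1|1=1 G3=G0=1 -> 1111
State from step 3 equals state from step 2 -> cycle length 1

Answer: 1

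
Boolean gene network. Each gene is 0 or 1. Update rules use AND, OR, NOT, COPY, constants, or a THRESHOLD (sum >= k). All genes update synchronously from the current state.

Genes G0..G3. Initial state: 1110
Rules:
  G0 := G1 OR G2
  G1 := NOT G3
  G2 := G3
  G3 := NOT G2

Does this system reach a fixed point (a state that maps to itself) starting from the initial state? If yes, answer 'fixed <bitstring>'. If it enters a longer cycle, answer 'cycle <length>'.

Answer: cycle 4

Derivation:
Step 0: 1110
Step 1: G0=G1|G2=1|1=1 G1=NOT G3=NOT 0=1 G2=G3=0 G3=NOT G2=NOT 1=0 -> 1100
Step 2: G0=G1|G2=1|0=1 G1=NOT G3=NOT 0=1 G2=G3=0 G3=NOT G2=NOT 0=1 -> 1101
Step 3: G0=G1|G2=1|0=1 G1=NOT G3=NOT 1=0 G2=G3=1 G3=NOT G2=NOT 0=1 -> 1011
Step 4: G0=G1|G2=0|1=1 G1=NOT G3=NOT 1=0 G2=G3=1 G3=NOT G2=NOT 1=0 -> 1010
Step 5: G0=G1|G2=0|1=1 G1=NOT G3=NOT 0=1 G2=G3=0 G3=NOT G2=NOT 1=0 -> 1100
Cycle of length 4 starting at step 1 -> no fixed point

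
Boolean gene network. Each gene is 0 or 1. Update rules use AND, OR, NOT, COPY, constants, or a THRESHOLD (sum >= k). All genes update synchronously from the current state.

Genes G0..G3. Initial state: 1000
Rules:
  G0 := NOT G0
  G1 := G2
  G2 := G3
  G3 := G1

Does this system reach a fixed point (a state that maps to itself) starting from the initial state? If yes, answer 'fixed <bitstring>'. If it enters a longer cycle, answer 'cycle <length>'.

Step 0: 1000
Step 1: G0=NOT G0=NOT 1=0 G1=G2=0 G2=G3=0 G3=G1=0 -> 0000
Step 2: G0=NOT G0=NOT 0=1 G1=G2=0 G2=G3=0 G3=G1=0 -> 1000
Cycle of length 2 starting at step 0 -> no fixed point

Answer: cycle 2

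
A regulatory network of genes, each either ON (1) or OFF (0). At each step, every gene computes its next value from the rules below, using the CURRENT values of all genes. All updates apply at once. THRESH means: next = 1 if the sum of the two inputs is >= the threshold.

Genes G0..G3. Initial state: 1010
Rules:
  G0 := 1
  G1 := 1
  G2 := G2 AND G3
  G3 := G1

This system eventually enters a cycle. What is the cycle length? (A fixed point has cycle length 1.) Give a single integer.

Answer: 1

Derivation:
Step 0: 1010
Step 1: G0=1(const) G1=1(const) G2=G2&G3=1&0=0 G3=G1=0 -> 1100
Step 2: G0=1(const) G1=1(const) G2=G2&G3=0&0=0 G3=G1=1 -> 1101
Step 3: G0=1(const) G1=1(const) G2=G2&G3=0&1=0 G3=G1=1 -> 1101
State from step 3 equals state from step 2 -> cycle length 1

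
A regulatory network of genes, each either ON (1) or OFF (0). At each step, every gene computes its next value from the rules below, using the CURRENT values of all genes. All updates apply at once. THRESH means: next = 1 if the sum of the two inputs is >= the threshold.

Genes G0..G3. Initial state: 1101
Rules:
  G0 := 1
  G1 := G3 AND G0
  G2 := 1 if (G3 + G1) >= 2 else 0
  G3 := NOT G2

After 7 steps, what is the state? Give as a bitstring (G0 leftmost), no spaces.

Step 1: G0=1(const) G1=G3&G0=1&1=1 G2=(1+1>=2)=1 G3=NOT G2=NOT 0=1 -> 1111
Step 2: G0=1(const) G1=G3&G0=1&1=1 G2=(1+1>=2)=1 G3=NOT G2=NOT 1=0 -> 1110
Step 3: G0=1(const) G1=G3&G0=0&1=0 G2=(0+1>=2)=0 G3=NOT G2=NOT 1=0 -> 1000
Step 4: G0=1(const) G1=G3&G0=0&1=0 G2=(0+0>=2)=0 G3=NOT G2=NOT 0=1 -> 1001
Step 5: G0=1(const) G1=G3&G0=1&1=1 G2=(1+0>=2)=0 G3=NOT G2=NOT 0=1 -> 1101
Step 6: G0=1(const) G1=G3&G0=1&1=1 G2=(1+1>=2)=1 G3=NOT G2=NOT 0=1 -> 1111
Step 7: G0=1(const) G1=G3&G0=1&1=1 G2=(1+1>=2)=1 G3=NOT G2=NOT 1=0 -> 1110

1110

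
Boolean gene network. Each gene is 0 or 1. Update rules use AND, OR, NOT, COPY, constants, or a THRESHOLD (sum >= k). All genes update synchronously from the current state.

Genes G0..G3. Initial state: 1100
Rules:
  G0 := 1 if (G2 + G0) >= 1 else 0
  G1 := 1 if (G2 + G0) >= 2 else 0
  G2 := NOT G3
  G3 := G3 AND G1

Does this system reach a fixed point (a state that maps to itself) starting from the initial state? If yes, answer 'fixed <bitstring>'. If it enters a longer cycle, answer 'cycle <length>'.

Answer: fixed 1110

Derivation:
Step 0: 1100
Step 1: G0=(0+1>=1)=1 G1=(0+1>=2)=0 G2=NOT G3=NOT 0=1 G3=G3&G1=0&1=0 -> 1010
Step 2: G0=(1+1>=1)=1 G1=(1+1>=2)=1 G2=NOT G3=NOT 0=1 G3=G3&G1=0&0=0 -> 1110
Step 3: G0=(1+1>=1)=1 G1=(1+1>=2)=1 G2=NOT G3=NOT 0=1 G3=G3&G1=0&1=0 -> 1110
Fixed point reached at step 2: 1110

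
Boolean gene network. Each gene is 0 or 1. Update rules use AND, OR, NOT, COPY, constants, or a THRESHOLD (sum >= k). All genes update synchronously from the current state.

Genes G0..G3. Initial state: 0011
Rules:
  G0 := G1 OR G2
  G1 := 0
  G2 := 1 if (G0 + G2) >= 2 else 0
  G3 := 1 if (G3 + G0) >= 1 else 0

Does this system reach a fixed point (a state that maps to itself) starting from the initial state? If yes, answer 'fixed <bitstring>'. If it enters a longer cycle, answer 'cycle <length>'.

Answer: fixed 0001

Derivation:
Step 0: 0011
Step 1: G0=G1|G2=0|1=1 G1=0(const) G2=(0+1>=2)=0 G3=(1+0>=1)=1 -> 1001
Step 2: G0=G1|G2=0|0=0 G1=0(const) G2=(1+0>=2)=0 G3=(1+1>=1)=1 -> 0001
Step 3: G0=G1|G2=0|0=0 G1=0(const) G2=(0+0>=2)=0 G3=(1+0>=1)=1 -> 0001
Fixed point reached at step 2: 0001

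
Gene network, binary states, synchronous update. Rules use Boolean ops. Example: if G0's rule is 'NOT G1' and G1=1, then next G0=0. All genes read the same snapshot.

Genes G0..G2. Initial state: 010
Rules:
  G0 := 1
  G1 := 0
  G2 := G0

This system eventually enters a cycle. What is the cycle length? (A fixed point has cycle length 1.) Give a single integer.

Answer: 1

Derivation:
Step 0: 010
Step 1: G0=1(const) G1=0(const) G2=G0=0 -> 100
Step 2: G0=1(const) G1=0(const) G2=G0=1 -> 101
Step 3: G0=1(const) G1=0(const) G2=G0=1 -> 101
State from step 3 equals state from step 2 -> cycle length 1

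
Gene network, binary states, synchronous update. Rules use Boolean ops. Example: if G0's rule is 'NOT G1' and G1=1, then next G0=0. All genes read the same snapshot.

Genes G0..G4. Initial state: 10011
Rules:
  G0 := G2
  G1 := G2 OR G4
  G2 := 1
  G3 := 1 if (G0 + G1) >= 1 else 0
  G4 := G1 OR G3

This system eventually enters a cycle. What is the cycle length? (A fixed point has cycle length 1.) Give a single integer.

Answer: 1

Derivation:
Step 0: 10011
Step 1: G0=G2=0 G1=G2|G4=0|1=1 G2=1(const) G3=(1+0>=1)=1 G4=G1|G3=0|1=1 -> 01111
Step 2: G0=G2=1 G1=G2|G4=1|1=1 G2=1(const) G3=(0+1>=1)=1 G4=G1|G3=1|1=1 -> 11111
Step 3: G0=G2=1 G1=G2|G4=1|1=1 G2=1(const) G3=(1+1>=1)=1 G4=G1|G3=1|1=1 -> 11111
State from step 3 equals state from step 2 -> cycle length 1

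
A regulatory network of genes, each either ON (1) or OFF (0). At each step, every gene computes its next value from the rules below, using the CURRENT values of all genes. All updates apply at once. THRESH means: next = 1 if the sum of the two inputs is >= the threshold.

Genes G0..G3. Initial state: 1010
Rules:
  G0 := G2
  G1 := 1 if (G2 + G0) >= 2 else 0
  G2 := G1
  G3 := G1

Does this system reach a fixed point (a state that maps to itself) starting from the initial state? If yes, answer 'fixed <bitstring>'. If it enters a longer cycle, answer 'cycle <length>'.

Answer: fixed 0000

Derivation:
Step 0: 1010
Step 1: G0=G2=1 G1=(1+1>=2)=1 G2=G1=0 G3=G1=0 -> 1100
Step 2: G0=G2=0 G1=(0+1>=2)=0 G2=G1=1 G3=G1=1 -> 0011
Step 3: G0=G2=1 G1=(1+0>=2)=0 G2=G1=0 G3=G1=0 -> 1000
Step 4: G0=G2=0 G1=(0+1>=2)=0 G2=G1=0 G3=G1=0 -> 0000
Step 5: G0=G2=0 G1=(0+0>=2)=0 G2=G1=0 G3=G1=0 -> 0000
Fixed point reached at step 4: 0000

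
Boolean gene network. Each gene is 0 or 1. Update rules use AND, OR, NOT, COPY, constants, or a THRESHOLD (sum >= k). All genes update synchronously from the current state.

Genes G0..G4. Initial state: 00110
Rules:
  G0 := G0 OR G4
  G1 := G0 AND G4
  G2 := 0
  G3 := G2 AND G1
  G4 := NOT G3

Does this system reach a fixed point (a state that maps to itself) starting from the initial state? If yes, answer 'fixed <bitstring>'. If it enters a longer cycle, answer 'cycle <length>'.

Answer: fixed 11001

Derivation:
Step 0: 00110
Step 1: G0=G0|G4=0|0=0 G1=G0&G4=0&0=0 G2=0(const) G3=G2&G1=1&0=0 G4=NOT G3=NOT 1=0 -> 00000
Step 2: G0=G0|G4=0|0=0 G1=G0&G4=0&0=0 G2=0(const) G3=G2&G1=0&0=0 G4=NOT G3=NOT 0=1 -> 00001
Step 3: G0=G0|G4=0|1=1 G1=G0&G4=0&1=0 G2=0(const) G3=G2&G1=0&0=0 G4=NOT G3=NOT 0=1 -> 10001
Step 4: G0=G0|G4=1|1=1 G1=G0&G4=1&1=1 G2=0(const) G3=G2&G1=0&0=0 G4=NOT G3=NOT 0=1 -> 11001
Step 5: G0=G0|G4=1|1=1 G1=G0&G4=1&1=1 G2=0(const) G3=G2&G1=0&1=0 G4=NOT G3=NOT 0=1 -> 11001
Fixed point reached at step 4: 11001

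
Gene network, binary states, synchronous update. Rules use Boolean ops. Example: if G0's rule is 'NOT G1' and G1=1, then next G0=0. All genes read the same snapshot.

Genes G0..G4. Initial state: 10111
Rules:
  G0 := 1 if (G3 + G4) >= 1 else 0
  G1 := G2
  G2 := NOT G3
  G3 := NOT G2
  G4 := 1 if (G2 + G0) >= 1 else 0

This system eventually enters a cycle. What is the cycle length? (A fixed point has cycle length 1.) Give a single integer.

Answer: 2

Derivation:
Step 0: 10111
Step 1: G0=(1+1>=1)=1 G1=G2=1 G2=NOT G3=NOT 1=0 G3=NOT G2=NOT 1=0 G4=(1+1>=1)=1 -> 11001
Step 2: G0=(0+1>=1)=1 G1=G2=0 G2=NOT G3=NOT 0=1 G3=NOT G2=NOT 0=1 G4=(0+1>=1)=1 -> 10111
State from step 2 equals state from step 0 -> cycle length 2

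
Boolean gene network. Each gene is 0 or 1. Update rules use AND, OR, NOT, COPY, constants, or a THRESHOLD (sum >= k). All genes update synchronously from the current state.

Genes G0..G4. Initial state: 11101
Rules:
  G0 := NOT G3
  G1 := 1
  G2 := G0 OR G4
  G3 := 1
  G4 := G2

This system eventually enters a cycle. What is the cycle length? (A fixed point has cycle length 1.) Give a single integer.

Step 0: 11101
Step 1: G0=NOT G3=NOT 0=1 G1=1(const) G2=G0|G4=1|1=1 G3=1(const) G4=G2=1 -> 11111
Step 2: G0=NOT G3=NOT 1=0 G1=1(const) G2=G0|G4=1|1=1 G3=1(const) G4=G2=1 -> 01111
Step 3: G0=NOT G3=NOT 1=0 G1=1(const) G2=G0|G4=0|1=1 G3=1(const) G4=G2=1 -> 01111
State from step 3 equals state from step 2 -> cycle length 1

Answer: 1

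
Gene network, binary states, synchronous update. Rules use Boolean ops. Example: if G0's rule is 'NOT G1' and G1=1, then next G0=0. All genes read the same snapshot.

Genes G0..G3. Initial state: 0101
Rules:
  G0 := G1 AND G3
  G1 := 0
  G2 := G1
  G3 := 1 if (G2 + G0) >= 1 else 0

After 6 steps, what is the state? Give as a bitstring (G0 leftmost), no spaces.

Step 1: G0=G1&G3=1&1=1 G1=0(const) G2=G1=1 G3=(0+0>=1)=0 -> 1010
Step 2: G0=G1&G3=0&0=0 G1=0(const) G2=G1=0 G3=(1+1>=1)=1 -> 0001
Step 3: G0=G1&G3=0&1=0 G1=0(const) G2=G1=0 G3=(0+0>=1)=0 -> 0000
Step 4: G0=G1&G3=0&0=0 G1=0(const) G2=G1=0 G3=(0+0>=1)=0 -> 0000
Step 5: G0=G1&G3=0&0=0 G1=0(const) G2=G1=0 G3=(0+0>=1)=0 -> 0000
Step 6: G0=G1&G3=0&0=0 G1=0(const) G2=G1=0 G3=(0+0>=1)=0 -> 0000

0000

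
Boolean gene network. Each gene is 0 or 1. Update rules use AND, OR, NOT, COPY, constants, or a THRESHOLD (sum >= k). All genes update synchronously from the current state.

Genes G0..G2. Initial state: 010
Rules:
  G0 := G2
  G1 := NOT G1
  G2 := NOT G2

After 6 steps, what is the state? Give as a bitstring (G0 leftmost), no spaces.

Step 1: G0=G2=0 G1=NOT G1=NOT 1=0 G2=NOT G2=NOT 0=1 -> 001
Step 2: G0=G2=1 G1=NOT G1=NOT 0=1 G2=NOT G2=NOT 1=0 -> 110
Step 3: G0=G2=0 G1=NOT G1=NOT 1=0 G2=NOT G2=NOT 0=1 -> 001
Step 4: G0=G2=1 G1=NOT G1=NOT 0=1 G2=NOT G2=NOT 1=0 -> 110
Step 5: G0=G2=0 G1=NOT G1=NOT 1=0 G2=NOT G2=NOT 0=1 -> 001
Step 6: G0=G2=1 G1=NOT G1=NOT 0=1 G2=NOT G2=NOT 1=0 -> 110

110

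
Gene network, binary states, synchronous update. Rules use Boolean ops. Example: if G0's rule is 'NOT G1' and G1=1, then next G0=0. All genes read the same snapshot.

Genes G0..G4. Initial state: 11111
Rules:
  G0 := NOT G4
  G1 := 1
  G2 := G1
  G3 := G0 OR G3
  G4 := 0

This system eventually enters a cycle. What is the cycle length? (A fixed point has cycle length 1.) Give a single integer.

Answer: 1

Derivation:
Step 0: 11111
Step 1: G0=NOT G4=NOT 1=0 G1=1(const) G2=G1=1 G3=G0|G3=1|1=1 G4=0(const) -> 01110
Step 2: G0=NOT G4=NOT 0=1 G1=1(const) G2=G1=1 G3=G0|G3=0|1=1 G4=0(const) -> 11110
Step 3: G0=NOT G4=NOT 0=1 G1=1(const) G2=G1=1 G3=G0|G3=1|1=1 G4=0(const) -> 11110
State from step 3 equals state from step 2 -> cycle length 1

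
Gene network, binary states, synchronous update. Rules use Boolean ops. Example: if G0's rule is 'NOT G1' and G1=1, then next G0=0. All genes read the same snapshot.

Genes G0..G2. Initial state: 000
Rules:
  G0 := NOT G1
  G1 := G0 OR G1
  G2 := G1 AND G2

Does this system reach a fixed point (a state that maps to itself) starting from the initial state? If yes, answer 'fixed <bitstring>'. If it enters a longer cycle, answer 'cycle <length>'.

Step 0: 000
Step 1: G0=NOT G1=NOT 0=1 G1=G0|G1=0|0=0 G2=G1&G2=0&0=0 -> 100
Step 2: G0=NOT G1=NOT 0=1 G1=G0|G1=1|0=1 G2=G1&G2=0&0=0 -> 110
Step 3: G0=NOT G1=NOT 1=0 G1=G0|G1=1|1=1 G2=G1&G2=1&0=0 -> 010
Step 4: G0=NOT G1=NOT 1=0 G1=G0|G1=0|1=1 G2=G1&G2=1&0=0 -> 010
Fixed point reached at step 3: 010

Answer: fixed 010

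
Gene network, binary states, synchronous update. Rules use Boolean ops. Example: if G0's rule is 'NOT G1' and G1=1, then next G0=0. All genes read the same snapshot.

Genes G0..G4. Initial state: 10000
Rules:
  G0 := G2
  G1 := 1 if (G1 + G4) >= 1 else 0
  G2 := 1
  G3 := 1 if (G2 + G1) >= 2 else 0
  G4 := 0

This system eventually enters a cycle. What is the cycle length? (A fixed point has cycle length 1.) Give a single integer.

Step 0: 10000
Step 1: G0=G2=0 G1=(0+0>=1)=0 G2=1(const) G3=(0+0>=2)=0 G4=0(const) -> 00100
Step 2: G0=G2=1 G1=(0+0>=1)=0 G2=1(const) G3=(1+0>=2)=0 G4=0(const) -> 10100
Step 3: G0=G2=1 G1=(0+0>=1)=0 G2=1(const) G3=(1+0>=2)=0 G4=0(const) -> 10100
State from step 3 equals state from step 2 -> cycle length 1

Answer: 1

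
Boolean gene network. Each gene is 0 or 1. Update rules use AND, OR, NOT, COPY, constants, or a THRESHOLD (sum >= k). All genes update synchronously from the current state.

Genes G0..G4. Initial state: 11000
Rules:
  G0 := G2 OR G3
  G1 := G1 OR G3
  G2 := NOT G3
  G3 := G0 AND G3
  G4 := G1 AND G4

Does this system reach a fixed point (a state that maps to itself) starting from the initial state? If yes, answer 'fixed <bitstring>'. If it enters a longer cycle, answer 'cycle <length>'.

Step 0: 11000
Step 1: G0=G2|G3=0|0=0 G1=G1|G3=1|0=1 G2=NOT G3=NOT 0=1 G3=G0&G3=1&0=0 G4=G1&G4=1&0=0 -> 01100
Step 2: G0=G2|G3=1|0=1 G1=G1|G3=1|0=1 G2=NOT G3=NOT 0=1 G3=G0&G3=0&0=0 G4=G1&G4=1&0=0 -> 11100
Step 3: G0=G2|G3=1|0=1 G1=G1|G3=1|0=1 G2=NOT G3=NOT 0=1 G3=G0&G3=1&0=0 G4=G1&G4=1&0=0 -> 11100
Fixed point reached at step 2: 11100

Answer: fixed 11100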